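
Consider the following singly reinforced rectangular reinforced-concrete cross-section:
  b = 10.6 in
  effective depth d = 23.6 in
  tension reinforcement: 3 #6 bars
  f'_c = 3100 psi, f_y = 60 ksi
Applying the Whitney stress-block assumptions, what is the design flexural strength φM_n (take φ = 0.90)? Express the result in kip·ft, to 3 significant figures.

A_s = 3 × 0.44 = 1.32 in².
T = A_s f_y = 1.32 × 60 = 79.2 kips.
a = T/(0.85 f'_c b) = 79.2/(0.85 × 3.1 × 10.6) = 2.836 in.
M_n = T(d − a/2) = 79.2 × (23.6 − 1.418) = 1756.8 kip·in = 1756.8/12 = 146.40 kip·ft.
φM_n = 0.90 × 146.40 = 131.76 kip·ft.

φM_n ≈ 132 kip·ft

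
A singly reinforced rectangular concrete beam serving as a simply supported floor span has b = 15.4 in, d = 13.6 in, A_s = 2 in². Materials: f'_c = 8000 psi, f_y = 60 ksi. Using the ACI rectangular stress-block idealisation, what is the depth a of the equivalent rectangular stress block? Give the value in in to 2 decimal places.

a ≈ 1.15 in

T = A_s f_y = 2 × 60 = 120 kips.
a = T/(0.85 f'_c b) = 120/(0.85 × 8 × 15.4) = 1.15 in.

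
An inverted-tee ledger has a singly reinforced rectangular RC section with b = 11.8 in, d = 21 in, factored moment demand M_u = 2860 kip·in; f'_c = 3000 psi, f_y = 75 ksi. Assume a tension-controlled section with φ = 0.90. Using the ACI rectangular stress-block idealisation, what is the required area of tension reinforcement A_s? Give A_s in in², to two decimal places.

M_n = M_u/φ = 2860/0.90 = 3177.78 kip·in.
From M_n = 0.85 f'_c a b (d − a/2):
a = d − √(d² − 2M_n/(0.85 f'_c b)) = 21 − √(21² − 2 × 3177.78/(0.85 × 3 × 11.8)) = 5.841 in.
A_s = 0.85 f'_c a b / f_y = 0.85 × 3 × 5.841 × 11.8 / 75 = 2.343 in².

A_s ≈ 2.34 in²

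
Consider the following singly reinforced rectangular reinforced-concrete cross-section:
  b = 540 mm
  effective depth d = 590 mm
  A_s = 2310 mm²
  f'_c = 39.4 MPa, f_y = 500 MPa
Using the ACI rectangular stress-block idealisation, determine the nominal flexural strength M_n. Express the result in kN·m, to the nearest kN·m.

T = A_s f_y = 2310 × 500 = 1155000 N = 1155 kN.
From C = T: a = T/(0.85 f'_c b) = 1155000/(0.85 × 39.4 × 540) = 63.87 mm.
M_n = T(d − a/2) = 1155 kN × (590 − 31.935) mm = 644.57 kN·m.

M_n ≈ 645 kN·m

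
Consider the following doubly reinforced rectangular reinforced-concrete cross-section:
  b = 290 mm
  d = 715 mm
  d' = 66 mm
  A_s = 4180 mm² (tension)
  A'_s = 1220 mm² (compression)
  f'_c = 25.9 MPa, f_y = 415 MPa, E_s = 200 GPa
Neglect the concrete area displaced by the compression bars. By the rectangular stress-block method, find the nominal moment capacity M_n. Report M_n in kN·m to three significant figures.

Assume both tension and compression steel yield.
Net tension couple steel: A_s − A'_s = 2960 mm².
a = (A_s − A'_s) f_y / (0.85 f'_c b) = 1228400/(0.85 × 25.9 × 290) = 192.41 mm.
c = a/β₁ = 192.41/0.85 = 226.36 mm; ε'_s = 0.003(c − d')/c = 0.0021 ≥ f_y/E_s = 0.0021, so compression steel does yield.
M_n = (A_s − A'_s) f_y (d − a/2) + A'_s f_y (d − d') = [1228400 × (715 − 96.205) + 506300 × (715 − 66)] × 10⁻⁶ = 760.13 + 328.59 = 1088.72 kN·m.

M_n ≈ 1090 kN·m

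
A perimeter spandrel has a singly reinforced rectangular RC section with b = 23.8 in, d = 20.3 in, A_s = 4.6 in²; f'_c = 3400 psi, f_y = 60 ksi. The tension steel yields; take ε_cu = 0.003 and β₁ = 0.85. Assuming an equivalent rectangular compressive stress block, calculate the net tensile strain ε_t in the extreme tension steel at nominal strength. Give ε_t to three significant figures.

ε_t ≈ 0.00990

a = A_s f_y/(0.85 f'_c b) = 4.013 in.
β₁ = 0.85, so c = a/β₁ = 4.013/0.85 = 4.721 in.
From the linear strain diagram with ε_cu = 0.003: ε_t = 0.003 (d − c)/c = 0.003 × (20.3 − 4.721)/4.721 = 0.00990.
Since ε_t ≥ 0.005, the section is tension-controlled.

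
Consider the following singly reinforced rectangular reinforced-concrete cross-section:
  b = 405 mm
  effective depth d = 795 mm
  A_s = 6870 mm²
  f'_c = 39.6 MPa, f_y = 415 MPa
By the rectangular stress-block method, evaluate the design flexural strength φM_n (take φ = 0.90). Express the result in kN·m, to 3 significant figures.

φM_n ≈ 1770 kN·m

T = A_s f_y = 6870 × 415 = 2851050 N = 2851.05 kN.
From C = T: a = T/(0.85 f'_c b) = 2851050/(0.85 × 39.6 × 405) = 209.14 mm.
M_n = T(d − a/2) = 2851.05 kN × (795 − 104.57) mm = 1968.45 kN·m.
φM_n = 0.90 × 1968.45 = 1771.61 kN·m.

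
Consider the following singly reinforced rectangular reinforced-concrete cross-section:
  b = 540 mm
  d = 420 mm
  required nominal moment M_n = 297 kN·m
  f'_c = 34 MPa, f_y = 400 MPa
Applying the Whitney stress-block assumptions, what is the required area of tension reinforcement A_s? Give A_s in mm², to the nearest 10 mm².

A_s ≈ 1880 mm²

With M_n = 0.85 f'_c a b (d − a/2), solve the quadratic for a:
a = d − √(d² − 2M_n/(0.85 f'_c b)) = 420 − √(420² − 2 × 297×10⁶/(0.85 × 34 × 540)) = 48.06 mm.
A_s = 0.85 f'_c a b / f_y = 0.85 × 34 × 48.06 × 540 / 400 = 1875.1 mm².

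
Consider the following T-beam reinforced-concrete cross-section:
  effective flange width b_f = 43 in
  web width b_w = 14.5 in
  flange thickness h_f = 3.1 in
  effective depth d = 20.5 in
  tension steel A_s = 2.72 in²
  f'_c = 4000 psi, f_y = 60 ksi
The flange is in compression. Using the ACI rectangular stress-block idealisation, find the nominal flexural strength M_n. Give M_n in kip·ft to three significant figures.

M_n ≈ 271 kip·ft

Tension: T = A_s f_y = 2.72 × 60 = 163.2 kips.
Try a within the flange: a = T/(0.85 f'_c b_f) = 163.2/(0.85 × 4 × 43) = 1.116 in.
Since a = 1.116 ≤ h_f = 3.1 in, the stress block lies entirely in the flange; analyse as a rectangular beam of width b_f.
M_n = T(d − a/2) = 163.2 × (20.5 − 0.558) = 3254.5 kip·in.
M_n = 3254.5/12 = 271.21 kip·ft.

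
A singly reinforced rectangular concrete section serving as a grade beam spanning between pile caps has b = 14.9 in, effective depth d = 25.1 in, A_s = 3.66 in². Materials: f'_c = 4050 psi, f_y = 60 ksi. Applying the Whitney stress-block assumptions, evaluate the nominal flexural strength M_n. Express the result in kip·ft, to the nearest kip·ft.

M_n ≈ 420 kip·ft

T = A_s f_y = 3.66 × 60 = 219.6 kips.
a = T/(0.85 f'_c b) = 219.6/(0.85 × 4.05 × 14.9) = 4.281 in.
M_n = T(d − a/2) = 219.6 × (25.1 − 2.1405) = 5041.9 kip·in = 5041.9/12 = 420.16 kip·ft.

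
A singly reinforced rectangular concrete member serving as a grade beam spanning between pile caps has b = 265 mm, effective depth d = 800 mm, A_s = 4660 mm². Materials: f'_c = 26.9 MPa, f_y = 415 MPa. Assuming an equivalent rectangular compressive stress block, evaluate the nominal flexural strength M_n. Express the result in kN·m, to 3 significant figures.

M_n ≈ 1240 kN·m

T = A_s f_y = 4660 × 415 = 1933900 N = 1933.9 kN.
From C = T: a = T/(0.85 f'_c b) = 1933900/(0.85 × 26.9 × 265) = 319.17 mm.
M_n = T(d − a/2) = 1933.9 kN × (800 − 159.585) mm = 1238.50 kN·m.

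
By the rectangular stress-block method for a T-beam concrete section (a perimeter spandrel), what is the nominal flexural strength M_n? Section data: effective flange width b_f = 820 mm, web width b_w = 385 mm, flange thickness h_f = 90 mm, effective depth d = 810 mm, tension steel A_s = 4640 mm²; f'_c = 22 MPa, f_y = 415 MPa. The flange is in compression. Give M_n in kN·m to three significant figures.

Tension: T = A_s f_y = 4640 × 415 = 1925600 N.
Try a within the flange: a = T/(0.85 f'_c b_f) = 1925600/(0.85 × 22 × 820) = 125.58 mm.
a = 125.58 > h_f = 90 mm: the block extends into the web. Split into flange-overhang and web parts.
C_f = 0.85 f'_c (b_f − b_w) h_f = 0.85 × 22 × (820 − 385) × 90 = 732105 N.
Remaining web compression depth: a_w = (T − C_f)/(0.85 f'_c b_w) = (1925600 − 732105)/(0.85 × 22 × 385) = 165.77 mm.
M_n = C_f(d − h_f/2) + (T − C_f)(d − a_w/2) = 732105 × (810 − 45) + 1193495 × (810 − 82.885) = 560.06 + 867.81 = 1427.87 × 10⁶ N·mm.
M_n = 1427.87 kN·m.

M_n ≈ 1430 kN·m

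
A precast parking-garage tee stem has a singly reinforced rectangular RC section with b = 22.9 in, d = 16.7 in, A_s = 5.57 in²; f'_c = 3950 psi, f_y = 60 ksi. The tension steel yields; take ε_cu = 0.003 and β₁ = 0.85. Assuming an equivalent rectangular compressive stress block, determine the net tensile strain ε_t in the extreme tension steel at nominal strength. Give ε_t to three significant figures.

ε_t ≈ 0.00680

a = A_s f_y/(0.85 f'_c b) = 4.347 in.
β₁ = 0.85, so c = a/β₁ = 4.347/0.85 = 5.114 in.
From the linear strain diagram with ε_cu = 0.003: ε_t = 0.003 (d − c)/c = 0.003 × (16.7 − 5.114)/5.114 = 0.00680.
Since ε_t ≥ 0.005, the section is tension-controlled.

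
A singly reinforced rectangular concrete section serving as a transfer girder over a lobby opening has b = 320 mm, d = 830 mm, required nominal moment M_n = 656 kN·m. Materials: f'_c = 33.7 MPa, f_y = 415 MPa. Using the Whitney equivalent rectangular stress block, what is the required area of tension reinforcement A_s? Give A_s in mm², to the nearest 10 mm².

A_s ≈ 2020 mm²

With M_n = 0.85 f'_c a b (d − a/2), solve the quadratic for a:
a = d − √(d² − 2M_n/(0.85 f'_c b)) = 830 − √(830² − 2 × 656×10⁶/(0.85 × 33.7 × 320)) = 91.24 mm.
A_s = 0.85 f'_c a b / f_y = 0.85 × 33.7 × 91.24 × 320 / 415 = 2015.3 mm².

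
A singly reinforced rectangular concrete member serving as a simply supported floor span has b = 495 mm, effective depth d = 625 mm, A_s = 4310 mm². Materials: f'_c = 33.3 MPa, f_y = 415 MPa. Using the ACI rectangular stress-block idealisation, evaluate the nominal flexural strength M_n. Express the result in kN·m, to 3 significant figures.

M_n ≈ 1000 kN·m

T = A_s f_y = 4310 × 415 = 1788650 N = 1788.65 kN.
From C = T: a = T/(0.85 f'_c b) = 1788650/(0.85 × 33.3 × 495) = 127.66 mm.
M_n = T(d − a/2) = 1788.65 kN × (625 − 63.83) mm = 1003.74 kN·m.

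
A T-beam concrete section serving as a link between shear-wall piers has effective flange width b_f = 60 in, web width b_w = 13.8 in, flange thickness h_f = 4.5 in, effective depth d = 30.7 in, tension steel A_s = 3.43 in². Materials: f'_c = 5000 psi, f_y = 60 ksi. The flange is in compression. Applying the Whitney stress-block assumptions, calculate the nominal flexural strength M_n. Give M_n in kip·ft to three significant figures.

Tension: T = A_s f_y = 3.43 × 60 = 205.8 kips.
Try a within the flange: a = T/(0.85 f'_c b_f) = 205.8/(0.85 × 5 × 60) = 0.807 in.
Since a = 0.807 ≤ h_f = 4.5 in, the stress block lies entirely in the flange; analyse as a rectangular beam of width b_f.
M_n = T(d − a/2) = 205.8 × (30.7 − 0.4035) = 6235.0 kip·in.
M_n = 6235.0/12 = 519.58 kip·ft.

M_n ≈ 520 kip·ft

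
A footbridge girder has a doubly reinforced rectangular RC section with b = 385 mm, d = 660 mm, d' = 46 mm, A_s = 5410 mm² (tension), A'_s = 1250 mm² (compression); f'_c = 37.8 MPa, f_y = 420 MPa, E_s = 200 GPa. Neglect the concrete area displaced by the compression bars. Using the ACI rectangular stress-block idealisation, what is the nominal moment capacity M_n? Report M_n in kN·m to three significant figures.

M_n ≈ 1350 kN·m

Assume both tension and compression steel yield.
Net tension couple steel: A_s − A'_s = 4160 mm².
a = (A_s − A'_s) f_y / (0.85 f'_c b) = 1747200/(0.85 × 37.8 × 385) = 141.24 mm.
c = a/β₁ = 141.24/0.78 = 181.08 mm; ε'_s = 0.003(c − d')/c = 0.0022 ≥ f_y/E_s = 0.0021, so compression steel does yield.
M_n = (A_s − A'_s) f_y (d − a/2) + A'_s f_y (d − d') = [1747200 × (660 − 70.62) + 525000 × (660 − 46)] × 10⁻⁶ = 1029.76 + 322.35 = 1352.11 kN·m.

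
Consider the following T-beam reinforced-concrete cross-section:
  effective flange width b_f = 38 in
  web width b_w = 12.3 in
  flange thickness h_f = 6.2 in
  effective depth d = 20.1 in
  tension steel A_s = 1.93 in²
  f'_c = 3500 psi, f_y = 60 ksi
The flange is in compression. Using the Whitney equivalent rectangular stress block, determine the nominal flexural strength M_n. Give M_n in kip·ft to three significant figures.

M_n ≈ 189 kip·ft

Tension: T = A_s f_y = 1.93 × 60 = 115.8 kips.
Try a within the flange: a = T/(0.85 f'_c b_f) = 115.8/(0.85 × 3.5 × 38) = 1.024 in.
Since a = 1.024 ≤ h_f = 6.2 in, the stress block lies entirely in the flange; analyse as a rectangular beam of width b_f.
M_n = T(d − a/2) = 115.8 × (20.1 − 0.512) = 2268.3 kip·in.
M_n = 2268.3/12 = 189.03 kip·ft.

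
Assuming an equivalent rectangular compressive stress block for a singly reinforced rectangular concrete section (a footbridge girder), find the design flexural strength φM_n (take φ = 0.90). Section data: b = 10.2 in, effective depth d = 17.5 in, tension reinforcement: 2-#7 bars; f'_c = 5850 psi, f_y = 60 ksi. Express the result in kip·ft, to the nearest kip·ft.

A_s = 2 × 0.6 = 1.2 in².
T = A_s f_y = 1.2 × 60 = 72 kips.
a = T/(0.85 f'_c b) = 72/(0.85 × 5.85 × 10.2) = 1.420 in.
M_n = T(d − a/2) = 72 × (17.5 − 0.71) = 1208.9 kip·in = 1208.9/12 = 100.74 kip·ft.
φM_n = 0.90 × 100.74 = 90.67 kip·ft.

φM_n ≈ 91 kip·ft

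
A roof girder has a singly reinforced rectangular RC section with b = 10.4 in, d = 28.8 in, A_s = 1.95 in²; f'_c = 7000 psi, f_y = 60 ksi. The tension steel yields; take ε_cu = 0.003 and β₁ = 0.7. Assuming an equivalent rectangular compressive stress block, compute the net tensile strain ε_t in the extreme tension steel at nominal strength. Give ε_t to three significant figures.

ε_t ≈ 0.0290

a = A_s f_y/(0.85 f'_c b) = 1.891 in.
β₁ = 0.7, so c = a/β₁ = 1.891/0.7 = 2.701 in.
From the linear strain diagram with ε_cu = 0.003: ε_t = 0.003 (d − c)/c = 0.003 × (28.8 − 2.701)/2.701 = 0.0290.
Since ε_t ≥ 0.005, the section is tension-controlled.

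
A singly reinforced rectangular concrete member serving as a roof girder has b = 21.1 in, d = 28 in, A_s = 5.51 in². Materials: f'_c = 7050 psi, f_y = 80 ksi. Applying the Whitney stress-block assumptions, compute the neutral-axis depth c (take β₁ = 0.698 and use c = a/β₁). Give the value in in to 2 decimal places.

T = A_s f_y = 5.51 × 80 = 440.8 kips.
a = T/(0.85 f'_c b) = 440.8/(0.85 × 7.05 × 21.1) = 3.4862 in.
With β₁ = 0.698, c = a/β₁ = 3.4862/0.698 = 4.99 in.

c ≈ 4.99 in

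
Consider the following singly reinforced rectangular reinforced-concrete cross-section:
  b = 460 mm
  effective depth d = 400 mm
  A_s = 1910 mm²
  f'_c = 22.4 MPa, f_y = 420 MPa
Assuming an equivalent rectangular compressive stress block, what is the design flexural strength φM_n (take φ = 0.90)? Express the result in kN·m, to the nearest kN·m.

φM_n ≈ 256 kN·m

T = A_s f_y = 1910 × 420 = 802200 N = 802.2 kN.
From C = T: a = T/(0.85 f'_c b) = 802200/(0.85 × 22.4 × 460) = 91.59 mm.
M_n = T(d − a/2) = 802.2 kN × (400 − 45.795) mm = 284.14 kN·m.
φM_n = 0.90 × 284.14 = 255.73 kN·m.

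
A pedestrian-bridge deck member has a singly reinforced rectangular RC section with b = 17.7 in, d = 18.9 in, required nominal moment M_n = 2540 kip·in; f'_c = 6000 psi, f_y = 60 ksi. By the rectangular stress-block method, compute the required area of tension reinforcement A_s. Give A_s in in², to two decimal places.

From M_n = 0.85 f'_c a b (d − a/2):
a = d − √(d² − 2M_n/(0.85 f'_c b)) = 18.9 − √(18.9² − 2 × 2540/(0.85 × 6 × 17.7)) = 1.553 in.
A_s = 0.85 f'_c a b / f_y = 0.85 × 6 × 1.553 × 17.7 / 60 = 2.336 in².

A_s ≈ 2.34 in²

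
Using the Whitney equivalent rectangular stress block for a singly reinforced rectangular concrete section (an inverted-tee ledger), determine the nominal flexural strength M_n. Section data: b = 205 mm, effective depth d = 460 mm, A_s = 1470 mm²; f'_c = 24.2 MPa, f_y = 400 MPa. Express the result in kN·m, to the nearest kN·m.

M_n ≈ 229 kN·m

T = A_s f_y = 1470 × 400 = 588000 N = 588 kN.
From C = T: a = T/(0.85 f'_c b) = 588000/(0.85 × 24.2 × 205) = 139.44 mm.
M_n = T(d − a/2) = 588 kN × (460 − 69.72) mm = 229.48 kN·m.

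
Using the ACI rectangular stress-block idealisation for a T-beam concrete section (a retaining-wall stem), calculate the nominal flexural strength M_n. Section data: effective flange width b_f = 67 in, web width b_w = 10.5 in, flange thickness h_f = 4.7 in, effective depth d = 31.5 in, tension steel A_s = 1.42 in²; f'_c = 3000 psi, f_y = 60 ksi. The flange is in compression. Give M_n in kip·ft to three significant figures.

M_n ≈ 222 kip·ft

Tension: T = A_s f_y = 1.42 × 60 = 85.2 kips.
Try a within the flange: a = T/(0.85 f'_c b_f) = 85.2/(0.85 × 3 × 67) = 0.499 in.
Since a = 0.499 ≤ h_f = 4.7 in, the stress block lies entirely in the flange; analyse as a rectangular beam of width b_f.
M_n = T(d − a/2) = 85.2 × (31.5 − 0.2495) = 2662.5 kip·in.
M_n = 2662.5/12 = 221.88 kip·ft.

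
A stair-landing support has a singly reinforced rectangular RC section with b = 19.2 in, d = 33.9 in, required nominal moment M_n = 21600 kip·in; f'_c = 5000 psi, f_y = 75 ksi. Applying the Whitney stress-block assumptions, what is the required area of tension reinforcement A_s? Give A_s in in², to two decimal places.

A_s ≈ 9.80 in²

From M_n = 0.85 f'_c a b (d − a/2):
a = d − √(d² − 2M_n/(0.85 f'_c b)) = 33.9 − √(33.9² − 2 × 21600/(0.85 × 5 × 19.2)) = 9.004 in.
A_s = 0.85 f'_c a b / f_y = 0.85 × 5 × 9.004 × 19.2 / 75 = 9.796 in².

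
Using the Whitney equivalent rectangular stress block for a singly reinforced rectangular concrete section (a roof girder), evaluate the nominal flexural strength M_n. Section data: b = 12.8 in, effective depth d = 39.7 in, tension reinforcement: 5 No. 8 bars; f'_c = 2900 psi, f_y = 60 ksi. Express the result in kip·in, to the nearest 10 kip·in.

A_s = 5 × 0.79 = 3.95 in².
T = A_s f_y = 3.95 × 60 = 237 kips.
a = T/(0.85 f'_c b) = 237/(0.85 × 2.9 × 12.8) = 7.511 in.
M_n = T(d − a/2) = 237 × (39.7 − 3.7555) = 8518.8 kip·in.

M_n ≈ 8520 kip·in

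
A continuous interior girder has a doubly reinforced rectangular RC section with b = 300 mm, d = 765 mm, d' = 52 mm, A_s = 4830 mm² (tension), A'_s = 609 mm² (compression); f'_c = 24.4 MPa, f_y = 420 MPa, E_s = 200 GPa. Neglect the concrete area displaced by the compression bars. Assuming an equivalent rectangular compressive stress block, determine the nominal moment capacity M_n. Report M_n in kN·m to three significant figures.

Assume both tension and compression steel yield.
Net tension couple steel: A_s − A'_s = 4221 mm².
a = (A_s − A'_s) f_y / (0.85 f'_c b) = 1772820/(0.85 × 24.4 × 300) = 284.93 mm.
c = a/β₁ = 284.93/0.85 = 335.21 mm; ε'_s = 0.003(c − d')/c = 0.0025 ≥ f_y/E_s = 0.0021, so compression steel does yield.
M_n = (A_s − A'_s) f_y (d − a/2) + A'_s f_y (d − d') = [1772820 × (765 − 142.465) + 255780 × (765 − 52)] × 10⁻⁶ = 1103.64 + 182.37 = 1286.01 kN·m.

M_n ≈ 1290 kN·m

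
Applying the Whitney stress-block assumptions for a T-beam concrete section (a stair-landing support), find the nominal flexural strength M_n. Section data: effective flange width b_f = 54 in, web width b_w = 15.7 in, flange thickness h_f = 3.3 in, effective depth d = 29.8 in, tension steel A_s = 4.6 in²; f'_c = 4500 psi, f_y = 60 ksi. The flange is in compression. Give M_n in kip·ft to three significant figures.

M_n ≈ 670 kip·ft

Tension: T = A_s f_y = 4.6 × 60 = 276 kips.
Try a within the flange: a = T/(0.85 f'_c b_f) = 276/(0.85 × 4.5 × 54) = 1.336 in.
Since a = 1.336 ≤ h_f = 3.3 in, the stress block lies entirely in the flange; analyse as a rectangular beam of width b_f.
M_n = T(d − a/2) = 276 × (29.8 − 0.668) = 8040.4 kip·in.
M_n = 8040.4/12 = 670.03 kip·ft.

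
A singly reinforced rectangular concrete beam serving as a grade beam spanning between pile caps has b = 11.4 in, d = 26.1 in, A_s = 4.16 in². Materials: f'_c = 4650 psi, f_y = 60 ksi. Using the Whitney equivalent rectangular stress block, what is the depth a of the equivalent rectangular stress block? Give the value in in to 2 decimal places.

a ≈ 5.54 in

T = A_s f_y = 4.16 × 60 = 249.6 kips.
a = T/(0.85 f'_c b) = 249.6/(0.85 × 4.65 × 11.4) = 5.54 in.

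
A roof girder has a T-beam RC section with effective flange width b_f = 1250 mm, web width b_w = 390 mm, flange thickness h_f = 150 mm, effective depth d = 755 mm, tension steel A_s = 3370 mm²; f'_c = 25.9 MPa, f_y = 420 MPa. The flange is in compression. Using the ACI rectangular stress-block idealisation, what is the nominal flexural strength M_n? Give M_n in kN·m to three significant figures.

Tension: T = A_s f_y = 3370 × 420 = 1415400 N.
Try a within the flange: a = T/(0.85 f'_c b_f) = 1415400/(0.85 × 25.9 × 1250) = 51.43 mm.
Since a = 51.43 ≤ h_f = 150 mm, the stress block lies entirely in the flange; analyse as a rectangular beam of width b_f.
M_n = T(d − a/2) = 1415400 × (755 − 25.715) = 1032.23 × 10⁶ N·mm.
M_n = 1032.23 kN·m.

M_n ≈ 1030 kN·m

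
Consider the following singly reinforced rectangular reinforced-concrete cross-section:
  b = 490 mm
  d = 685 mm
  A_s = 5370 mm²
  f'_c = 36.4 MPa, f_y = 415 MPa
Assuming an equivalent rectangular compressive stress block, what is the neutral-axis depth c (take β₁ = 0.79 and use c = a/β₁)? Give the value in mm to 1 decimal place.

T = A_s f_y = 5370 × 415 = 2228550 N = 2228.55 kN.
Setting C = 0.85 f'_c a b equal to T: a = 2228550/(0.85 × 36.4 × 490) = 146.996 mm.
With β₁ = 0.79, c = a/β₁ = 146.996/0.79 = 186.1 mm.

c ≈ 186.1 mm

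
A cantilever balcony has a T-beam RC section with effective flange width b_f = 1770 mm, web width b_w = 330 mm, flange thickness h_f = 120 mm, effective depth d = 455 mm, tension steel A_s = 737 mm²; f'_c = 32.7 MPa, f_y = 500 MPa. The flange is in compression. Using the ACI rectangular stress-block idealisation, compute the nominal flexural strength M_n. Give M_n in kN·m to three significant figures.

M_n ≈ 166 kN·m

Tension: T = A_s f_y = 737 × 500 = 368500 N.
Try a within the flange: a = T/(0.85 f'_c b_f) = 368500/(0.85 × 32.7 × 1770) = 7.49 mm.
Since a = 7.49 ≤ h_f = 120 mm, the stress block lies entirely in the flange; analyse as a rectangular beam of width b_f.
M_n = T(d − a/2) = 368500 × (455 − 3.745) = 166.29 × 10⁶ N·mm.
M_n = 166.29 kN·m.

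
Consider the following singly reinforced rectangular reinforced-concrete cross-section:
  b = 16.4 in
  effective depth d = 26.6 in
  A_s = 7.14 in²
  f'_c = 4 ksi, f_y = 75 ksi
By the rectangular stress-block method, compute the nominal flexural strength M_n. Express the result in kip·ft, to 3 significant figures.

M_n ≈ 973 kip·ft

T = A_s f_y = 7.14 × 75 = 535.5 kips.
a = T/(0.85 f'_c b) = 535.5/(0.85 × 4 × 16.4) = 9.604 in.
M_n = T(d − a/2) = 535.5 × (26.6 − 4.802) = 11672.8 kip·in = 11672.8/12 = 972.73 kip·ft.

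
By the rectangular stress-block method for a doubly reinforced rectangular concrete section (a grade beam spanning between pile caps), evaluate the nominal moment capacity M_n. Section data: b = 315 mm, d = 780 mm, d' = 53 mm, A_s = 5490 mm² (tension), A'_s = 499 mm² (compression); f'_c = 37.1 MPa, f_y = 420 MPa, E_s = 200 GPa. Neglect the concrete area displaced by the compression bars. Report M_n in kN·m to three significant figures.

M_n ≈ 1570 kN·m

Assume both tension and compression steel yield.
Net tension couple steel: A_s − A'_s = 4991 mm².
a = (A_s − A'_s) f_y / (0.85 f'_c b) = 2096220/(0.85 × 37.1 × 315) = 211.02 mm.
c = a/β₁ = 211.02/0.785 = 268.82 mm; ε'_s = 0.003(c − d')/c = 0.0024 ≥ f_y/E_s = 0.0021, so compression steel does yield.
M_n = (A_s − A'_s) f_y (d − a/2) + A'_s f_y (d − d') = [2096220 × (780 − 105.51) + 209580 × (780 − 53)] × 10⁻⁶ = 1413.88 + 152.36 = 1566.24 kN·m.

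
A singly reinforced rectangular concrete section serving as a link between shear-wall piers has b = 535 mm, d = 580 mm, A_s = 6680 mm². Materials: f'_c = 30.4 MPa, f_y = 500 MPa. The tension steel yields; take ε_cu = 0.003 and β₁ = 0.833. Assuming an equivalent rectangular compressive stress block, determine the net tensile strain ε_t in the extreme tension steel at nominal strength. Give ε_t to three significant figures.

a = A_s f_y/(0.85 f'_c b) = 241.60 mm.
β₁ = 0.833, so c = a/β₁ = 241.60/0.833 = 290.04 mm.
From the linear strain diagram with ε_cu = 0.003: ε_t = 0.003 (d − c)/c = 0.003 × (580 − 290.04)/290.04 = 0.00300.
ε_t < 0.004 — the section is over-reinforced for flexure under ACI limits.

ε_t ≈ 0.00300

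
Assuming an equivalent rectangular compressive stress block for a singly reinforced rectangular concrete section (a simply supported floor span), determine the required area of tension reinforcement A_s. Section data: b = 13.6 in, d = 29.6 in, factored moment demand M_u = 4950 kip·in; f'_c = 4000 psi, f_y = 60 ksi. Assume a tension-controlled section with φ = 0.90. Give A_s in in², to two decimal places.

M_n = M_u/φ = 4950/0.90 = 5500 kip·in.
From M_n = 0.85 f'_c a b (d − a/2):
a = d − √(d² − 2M_n/(0.85 f'_c b)) = 29.6 − √(29.6² − 2 × 5500/(0.85 × 4 × 13.6)) = 4.336 in.
A_s = 0.85 f'_c a b / f_y = 0.85 × 4 × 4.336 × 13.6 / 60 = 3.342 in².

A_s ≈ 3.34 in²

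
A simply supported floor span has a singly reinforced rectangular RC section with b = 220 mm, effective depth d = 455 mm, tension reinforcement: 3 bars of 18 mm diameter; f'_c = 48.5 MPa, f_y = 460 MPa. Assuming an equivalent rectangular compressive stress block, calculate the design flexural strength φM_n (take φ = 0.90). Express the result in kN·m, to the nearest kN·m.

A_s = 3 × 254 = 762 mm².
T = A_s f_y = 762 × 460 = 350520 N = 350.52 kN.
From C = T: a = T/(0.85 f'_c b) = 350520/(0.85 × 48.5 × 220) = 38.65 mm.
M_n = T(d − a/2) = 350.52 kN × (455 − 19.325) mm = 152.71 kN·m.
φM_n = 0.90 × 152.71 = 137.44 kN·m.

φM_n ≈ 137 kN·m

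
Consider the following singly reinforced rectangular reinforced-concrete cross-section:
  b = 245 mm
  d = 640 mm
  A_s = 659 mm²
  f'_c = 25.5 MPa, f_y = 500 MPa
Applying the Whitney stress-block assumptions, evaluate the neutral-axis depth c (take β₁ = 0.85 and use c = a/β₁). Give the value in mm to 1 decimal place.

T = A_s f_y = 659 × 500 = 329500 N = 329.5 kN.
Setting C = 0.85 f'_c a b equal to T: a = 329500/(0.85 × 25.5 × 245) = 62.048 mm.
With β₁ = 0.85, c = a/β₁ = 62.048/0.85 = 73.0 mm.

c ≈ 73.0 mm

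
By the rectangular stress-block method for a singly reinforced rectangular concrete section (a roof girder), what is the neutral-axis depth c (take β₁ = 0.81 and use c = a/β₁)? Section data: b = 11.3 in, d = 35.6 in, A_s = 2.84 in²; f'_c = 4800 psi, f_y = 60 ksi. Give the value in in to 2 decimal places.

c ≈ 4.56 in

T = A_s f_y = 2.84 × 60 = 170.4 kips.
a = T/(0.85 f'_c b) = 170.4/(0.85 × 4.8 × 11.3) = 3.6960 in.
With β₁ = 0.81, c = a/β₁ = 3.6960/0.81 = 4.56 in.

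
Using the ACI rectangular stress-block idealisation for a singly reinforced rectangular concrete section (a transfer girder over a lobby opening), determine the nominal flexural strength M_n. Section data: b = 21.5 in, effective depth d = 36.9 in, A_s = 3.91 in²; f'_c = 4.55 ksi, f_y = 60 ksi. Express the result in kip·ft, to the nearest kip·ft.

M_n ≈ 694 kip·ft

T = A_s f_y = 3.91 × 60 = 234.6 kips.
a = T/(0.85 f'_c b) = 234.6/(0.85 × 4.55 × 21.5) = 2.821 in.
M_n = T(d − a/2) = 234.6 × (36.9 − 1.4105) = 8325.8 kip·in = 8325.8/12 = 693.82 kip·ft.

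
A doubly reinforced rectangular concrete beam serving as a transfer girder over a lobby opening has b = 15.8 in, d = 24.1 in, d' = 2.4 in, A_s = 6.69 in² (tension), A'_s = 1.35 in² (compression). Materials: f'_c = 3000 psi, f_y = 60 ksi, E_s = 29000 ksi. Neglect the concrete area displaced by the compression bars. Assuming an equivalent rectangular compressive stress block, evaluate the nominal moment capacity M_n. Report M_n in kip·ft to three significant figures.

Assume both steels yield.
a = (A_s − A'_s) f_y/(0.85 f'_c b) = (6.69 − 1.35) × 60/(0.85 × 3 × 15.8) = 7.952 in.
c = a/β₁ = 7.952/0.85 = 9.355 in; ε'_s = 0.003(c − d')/c = 0.0022 ≥ ε_y = 0.0021, so the compression steel yields.
M_n = (A_s − A'_s) f_y (d − a/2) + A'_s f_y (d − d') = 320.4 × (24.1 − 3.976) + 81 × (24.1 − 2.4) = 6447.7 + 1757.7 = 8205.4 kip·in = 8205.4/12 = 683.78 kip·ft.

M_n ≈ 684 kip·ft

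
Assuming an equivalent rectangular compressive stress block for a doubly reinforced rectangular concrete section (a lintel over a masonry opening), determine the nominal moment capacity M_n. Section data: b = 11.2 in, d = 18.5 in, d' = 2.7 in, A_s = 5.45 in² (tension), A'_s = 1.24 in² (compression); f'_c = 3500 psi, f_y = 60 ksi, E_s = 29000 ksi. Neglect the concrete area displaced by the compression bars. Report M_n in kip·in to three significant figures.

Assume both steels yield.
a = (A_s − A'_s) f_y/(0.85 f'_c b) = (5.45 − 1.24) × 60/(0.85 × 3.5 × 11.2) = 7.581 in.
c = a/β₁ = 7.581/0.85 = 8.919 in; ε'_s = 0.003(c − d')/c = 0.0021 ≥ ε_y = 0.0021, so the compression steel yields.
M_n = (A_s − A'_s) f_y (d − a/2) + A'_s f_y (d − d') = 252.6 × (18.5 − 3.7905) + 74.4 × (18.5 − 2.7) = 3715.6 + 1175.5 = 4891.1 kip·in.

M_n ≈ 4890 kip·in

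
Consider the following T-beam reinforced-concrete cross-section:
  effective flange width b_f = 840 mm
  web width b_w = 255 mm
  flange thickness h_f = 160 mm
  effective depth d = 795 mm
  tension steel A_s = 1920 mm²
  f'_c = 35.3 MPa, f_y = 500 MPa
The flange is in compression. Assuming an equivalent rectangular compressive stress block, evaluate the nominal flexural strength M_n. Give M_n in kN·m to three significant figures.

Tension: T = A_s f_y = 1920 × 500 = 960000 N.
Try a within the flange: a = T/(0.85 f'_c b_f) = 960000/(0.85 × 35.3 × 840) = 38.09 mm.
Since a = 38.09 ≤ h_f = 160 mm, the stress block lies entirely in the flange; analyse as a rectangular beam of width b_f.
M_n = T(d − a/2) = 960000 × (795 − 19.045) = 744.92 × 10⁶ N·mm.
M_n = 744.92 kN·m.

M_n ≈ 745 kN·m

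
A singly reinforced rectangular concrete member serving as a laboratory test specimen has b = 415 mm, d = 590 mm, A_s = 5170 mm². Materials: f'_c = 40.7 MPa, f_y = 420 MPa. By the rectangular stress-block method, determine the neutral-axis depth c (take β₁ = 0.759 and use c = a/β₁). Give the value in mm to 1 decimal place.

T = A_s f_y = 5170 × 420 = 2171400 N = 2171.4 kN.
Setting C = 0.85 f'_c a b equal to T: a = 2171400/(0.85 × 40.7 × 415) = 151.244 mm.
With β₁ = 0.759, c = a/β₁ = 151.244/0.759 = 199.3 mm.

c ≈ 199.3 mm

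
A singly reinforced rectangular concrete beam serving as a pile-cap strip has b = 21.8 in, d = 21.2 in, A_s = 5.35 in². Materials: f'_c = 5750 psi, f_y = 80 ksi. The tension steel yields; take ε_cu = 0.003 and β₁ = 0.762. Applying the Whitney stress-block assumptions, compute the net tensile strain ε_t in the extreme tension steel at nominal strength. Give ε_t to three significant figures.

a = A_s f_y/(0.85 f'_c b) = 4.017 in.
β₁ = 0.762, so c = a/β₁ = 4.017/0.762 = 5.272 in.
From the linear strain diagram with ε_cu = 0.003: ε_t = 0.003 (d − c)/c = 0.003 × (21.2 − 5.272)/5.272 = 0.00906.
Since ε_t ≥ 0.005, the section is tension-controlled.

ε_t ≈ 0.00906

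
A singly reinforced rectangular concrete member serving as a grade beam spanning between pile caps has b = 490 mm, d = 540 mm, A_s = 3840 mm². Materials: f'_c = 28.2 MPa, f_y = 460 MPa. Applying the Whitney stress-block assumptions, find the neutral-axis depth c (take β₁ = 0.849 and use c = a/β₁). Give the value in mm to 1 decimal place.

T = A_s f_y = 3840 × 460 = 1766400 N = 1766.4 kN.
Setting C = 0.85 f'_c a b equal to T: a = 1766400/(0.85 × 28.2 × 490) = 150.392 mm.
With β₁ = 0.849, c = a/β₁ = 150.392/0.849 = 177.1 mm.

c ≈ 177.1 mm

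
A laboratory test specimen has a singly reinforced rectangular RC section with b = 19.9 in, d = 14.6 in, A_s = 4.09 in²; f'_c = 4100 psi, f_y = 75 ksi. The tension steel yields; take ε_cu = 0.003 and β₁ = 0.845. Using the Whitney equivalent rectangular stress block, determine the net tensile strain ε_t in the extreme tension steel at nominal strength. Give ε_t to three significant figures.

ε_t ≈ 0.00537

a = A_s f_y/(0.85 f'_c b) = 4.423 in.
β₁ = 0.845, so c = a/β₁ = 4.423/0.845 = 5.234 in.
From the linear strain diagram with ε_cu = 0.003: ε_t = 0.003 (d − c)/c = 0.003 × (14.6 − 5.234)/5.234 = 0.00537.
Since ε_t ≥ 0.005, the section is tension-controlled.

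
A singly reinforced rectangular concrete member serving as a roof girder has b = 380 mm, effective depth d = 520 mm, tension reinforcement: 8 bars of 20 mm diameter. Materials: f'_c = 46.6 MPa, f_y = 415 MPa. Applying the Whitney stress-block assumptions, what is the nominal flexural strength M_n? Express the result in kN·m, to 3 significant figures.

M_n ≈ 506 kN·m

A_s = 8 × 314 = 2512 mm².
T = A_s f_y = 2512 × 415 = 1042480 N = 1042.48 kN.
From C = T: a = T/(0.85 f'_c b) = 1042480/(0.85 × 46.6 × 380) = 69.26 mm.
M_n = T(d − a/2) = 1042.48 kN × (520 − 34.63) mm = 505.99 kN·m.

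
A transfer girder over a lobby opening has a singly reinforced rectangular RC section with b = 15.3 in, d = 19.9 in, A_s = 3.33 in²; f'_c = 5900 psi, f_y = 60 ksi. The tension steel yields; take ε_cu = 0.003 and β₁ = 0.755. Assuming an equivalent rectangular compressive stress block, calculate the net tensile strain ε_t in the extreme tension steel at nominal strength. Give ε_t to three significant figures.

a = A_s f_y/(0.85 f'_c b) = 2.604 in.
β₁ = 0.755, so c = a/β₁ = 2.604/0.755 = 3.449 in.
From the linear strain diagram with ε_cu = 0.003: ε_t = 0.003 (d − c)/c = 0.003 × (19.9 − 3.449)/3.449 = 0.0143.
Since ε_t ≥ 0.005, the section is tension-controlled.

ε_t ≈ 0.0143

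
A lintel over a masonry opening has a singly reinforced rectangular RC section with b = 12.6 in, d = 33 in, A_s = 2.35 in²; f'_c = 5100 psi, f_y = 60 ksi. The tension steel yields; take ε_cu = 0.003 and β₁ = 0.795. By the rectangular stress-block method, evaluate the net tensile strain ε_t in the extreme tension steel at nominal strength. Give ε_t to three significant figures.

ε_t ≈ 0.0275

a = A_s f_y/(0.85 f'_c b) = 2.581 in.
β₁ = 0.795, so c = a/β₁ = 2.581/0.795 = 3.247 in.
From the linear strain diagram with ε_cu = 0.003: ε_t = 0.003 (d − c)/c = 0.003 × (33 − 3.247)/3.247 = 0.0275.
Since ε_t ≥ 0.005, the section is tension-controlled.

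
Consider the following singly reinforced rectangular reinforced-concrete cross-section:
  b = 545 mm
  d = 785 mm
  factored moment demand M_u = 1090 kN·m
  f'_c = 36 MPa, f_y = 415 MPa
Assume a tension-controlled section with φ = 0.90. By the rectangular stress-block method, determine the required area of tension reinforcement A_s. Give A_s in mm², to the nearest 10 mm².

A_s ≈ 3970 mm²

M_n = M_u/φ = 1090/0.90 = 1211.11 kN·m.
With M_n = 0.85 f'_c a b (d − a/2), solve the quadratic for a:
a = d − √(d² − 2M_n/(0.85 f'_c b)) = 785 − √(785² − 2 × 1211.11×10⁶/(0.85 × 36 × 545)) = 98.72 mm.
A_s = 0.85 f'_c a b / f_y = 0.85 × 36 × 98.72 × 545 / 415 = 3967.1 mm².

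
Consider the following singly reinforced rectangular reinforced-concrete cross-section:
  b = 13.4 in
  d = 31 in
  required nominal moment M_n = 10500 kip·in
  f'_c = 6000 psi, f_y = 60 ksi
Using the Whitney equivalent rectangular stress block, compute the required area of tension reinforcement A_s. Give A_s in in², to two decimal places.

A_s ≈ 6.19 in²

From M_n = 0.85 f'_c a b (d − a/2):
a = d − √(d² − 2M_n/(0.85 f'_c b)) = 31 − √(31² − 2 × 10500/(0.85 × 6 × 13.4)) = 5.432 in.
A_s = 0.85 f'_c a b / f_y = 0.85 × 6 × 5.432 × 13.4 / 60 = 6.187 in².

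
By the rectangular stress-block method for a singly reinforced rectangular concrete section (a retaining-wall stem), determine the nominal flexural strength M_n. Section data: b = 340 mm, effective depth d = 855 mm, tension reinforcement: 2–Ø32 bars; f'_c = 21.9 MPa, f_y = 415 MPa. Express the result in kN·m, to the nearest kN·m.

M_n ≈ 535 kN·m

A_s = 2 × 804 = 1608 mm².
T = A_s f_y = 1608 × 415 = 667320 N = 667.32 kN.
From C = T: a = T/(0.85 f'_c b) = 667320/(0.85 × 21.9 × 340) = 105.44 mm.
M_n = T(d − a/2) = 667.32 kN × (855 − 52.72) mm = 535.38 kN·m.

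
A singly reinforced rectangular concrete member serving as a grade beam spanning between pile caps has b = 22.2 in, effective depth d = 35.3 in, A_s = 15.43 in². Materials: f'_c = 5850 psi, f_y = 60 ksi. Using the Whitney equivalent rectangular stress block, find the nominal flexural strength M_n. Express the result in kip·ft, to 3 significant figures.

M_n ≈ 2400 kip·ft

T = A_s f_y = 15.43 × 60 = 925.8 kips.
a = T/(0.85 f'_c b) = 925.8/(0.85 × 5.85 × 22.2) = 8.387 in.
M_n = T(d − a/2) = 925.8 × (35.3 − 4.1935) = 28798.4 kip·in = 28798.4/12 = 2399.87 kip·ft.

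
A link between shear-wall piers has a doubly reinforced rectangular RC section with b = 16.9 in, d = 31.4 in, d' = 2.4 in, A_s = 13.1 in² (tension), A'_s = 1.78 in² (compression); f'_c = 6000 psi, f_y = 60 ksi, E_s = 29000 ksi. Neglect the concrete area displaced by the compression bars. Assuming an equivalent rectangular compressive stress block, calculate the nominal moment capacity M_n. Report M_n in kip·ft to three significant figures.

M_n ≈ 1810 kip·ft

Assume both steels yield.
a = (A_s − A'_s) f_y/(0.85 f'_c b) = (13.1 − 1.78) × 60/(0.85 × 6 × 16.9) = 7.880 in.
c = a/β₁ = 7.880/0.75 = 10.507 in; ε'_s = 0.003(c − d')/c = 0.0023 ≥ ε_y = 0.0021, so the compression steel yields.
M_n = (A_s − A'_s) f_y (d − a/2) + A'_s f_y (d − d') = 679.2 × (31.4 − 3.94) + 106.8 × (31.4 − 2.4) = 18650.8 + 3097.2 = 21748.0 kip·in = 21748.0/12 = 1812.33 kip·ft.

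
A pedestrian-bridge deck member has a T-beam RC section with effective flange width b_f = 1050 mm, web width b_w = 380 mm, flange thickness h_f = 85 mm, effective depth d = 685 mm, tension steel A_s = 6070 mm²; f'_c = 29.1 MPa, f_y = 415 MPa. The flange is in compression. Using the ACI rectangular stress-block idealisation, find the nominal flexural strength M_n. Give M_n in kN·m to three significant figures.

M_n ≈ 1600 kN·m

Tension: T = A_s f_y = 6070 × 415 = 2519050 N.
Try a within the flange: a = T/(0.85 f'_c b_f) = 2519050/(0.85 × 29.1 × 1050) = 96.99 mm.
a = 96.99 > h_f = 85 mm: the block extends into the web. Split into flange-overhang and web parts.
C_f = 0.85 f'_c (b_f − b_w) h_f = 0.85 × 29.1 × (1050 − 380) × 85 = 1408658 N.
Remaining web compression depth: a_w = (T − C_f)/(0.85 f'_c b_w) = (2519050 − 1408658)/(0.85 × 29.1 × 380) = 118.14 mm.
M_n = C_f(d − h_f/2) + (T − C_f)(d − a_w/2) = 1408658 × (685 − 42.5) + 1110392 × (685 − 59.07) = 905.06 + 695.03 = 1600.09 × 10⁶ N·mm.
M_n = 1600.09 kN·m.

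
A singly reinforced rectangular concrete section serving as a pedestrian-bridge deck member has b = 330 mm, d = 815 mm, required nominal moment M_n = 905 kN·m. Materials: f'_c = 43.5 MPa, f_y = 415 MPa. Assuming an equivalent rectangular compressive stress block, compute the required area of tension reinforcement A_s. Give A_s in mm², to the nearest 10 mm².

With M_n = 0.85 f'_c a b (d − a/2), solve the quadratic for a:
a = d − √(d² − 2M_n/(0.85 f'_c b)) = 815 − √(815² − 2 × 905×10⁶/(0.85 × 43.5 × 330)) = 96.75 mm.
A_s = 0.85 f'_c a b / f_y = 0.85 × 43.5 × 96.75 × 330 / 415 = 2844.6 mm².

A_s ≈ 2840 mm²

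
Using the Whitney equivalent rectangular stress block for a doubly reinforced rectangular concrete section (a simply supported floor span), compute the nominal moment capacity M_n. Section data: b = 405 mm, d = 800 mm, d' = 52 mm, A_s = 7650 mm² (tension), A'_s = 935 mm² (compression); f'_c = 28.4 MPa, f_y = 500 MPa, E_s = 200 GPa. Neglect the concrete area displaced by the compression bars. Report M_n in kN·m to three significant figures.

M_n ≈ 2460 kN·m

Assume both tension and compression steel yield.
Net tension couple steel: A_s − A'_s = 6715 mm².
a = (A_s − A'_s) f_y / (0.85 f'_c b) = 3357500/(0.85 × 28.4 × 405) = 343.42 mm.
c = a/β₁ = 343.42/0.847 = 405.45 mm; ε'_s = 0.003(c − d')/c = 0.0026 ≥ f_y/E_s = 0.0025, so compression steel does yield.
M_n = (A_s − A'_s) f_y (d − a/2) + A'_s f_y (d − d') = [3357500 × (800 − 171.71) + 467500 × (800 − 52)] × 10⁻⁶ = 2109.48 + 349.69 = 2459.17 kN·m.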